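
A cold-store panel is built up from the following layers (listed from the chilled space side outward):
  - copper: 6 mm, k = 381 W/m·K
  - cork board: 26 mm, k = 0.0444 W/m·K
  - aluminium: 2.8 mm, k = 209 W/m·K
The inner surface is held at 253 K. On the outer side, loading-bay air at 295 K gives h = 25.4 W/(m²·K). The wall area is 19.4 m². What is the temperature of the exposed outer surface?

Using the resistance-network approach (series):
R_copper = L/(kA) = 0.006/(381×19.4) = 8.118×10^-7 K/W
R_cork board = L/(kA) = 0.026/(0.0444×19.4) = 0.03018 K/W
R_aluminium = L/(kA) = 0.0028/(209×19.4) = 6.906×10^-7 K/W
R_outer film = 1/(h_o·A) = 1/(25.4×19.4) = 0.002029 K/W
R_total = 0.03222 K/W;  Q = ΔT/R_total = 42/0.03222 = 1304 W
T_interface = T_inner + Q·ΣR(inner→interface) = 253 + 1300×0.03019

T ≈ 292 K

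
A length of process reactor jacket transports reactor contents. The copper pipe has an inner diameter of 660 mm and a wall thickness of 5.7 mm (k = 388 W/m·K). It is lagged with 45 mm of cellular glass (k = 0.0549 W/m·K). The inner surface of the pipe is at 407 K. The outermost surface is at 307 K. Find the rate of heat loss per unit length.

Treating each annulus and film as a series resistance:
R_copper pipe wall = ln(335.7/330)/(2π×388×1) = 7.025×10^-6 K/W
R_cellular glass = ln(380.7/335.7)/(2π×0.0549×1) = 0.3647 K/W
R_total = 0.3647 K/W
Q = ΔT/R_total = 100/0.3647

q′ ≈ 274 W/m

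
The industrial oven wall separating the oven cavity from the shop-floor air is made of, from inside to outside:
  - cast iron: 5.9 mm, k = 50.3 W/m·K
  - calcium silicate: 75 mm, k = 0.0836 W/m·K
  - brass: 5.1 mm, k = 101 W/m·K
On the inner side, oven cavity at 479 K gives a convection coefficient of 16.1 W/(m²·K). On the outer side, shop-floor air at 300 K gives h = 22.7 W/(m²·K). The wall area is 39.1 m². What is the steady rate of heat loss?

Q ≈ 6970 W

Model the wall as resistances in series:
R_inner film = 1/(h_i·A) = 1/(16.1×39.1) = 0.001589 K/W
R_cast iron = L/(kA) = 0.0059/(50.3×39.1) = 3×10^-6 K/W
R_calcium silicate = L/(kA) = 0.075/(0.0836×39.1) = 0.02294 K/W
R_brass = L/(kA) = 0.0051/(101×39.1) = 1.291×10^-6 K/W
R_outer film = 1/(h_o·A) = 1/(22.7×39.1) = 0.001127 K/W
R_total = 0.02566 K/W
Q = ΔT / R_total = 179 / 0.02566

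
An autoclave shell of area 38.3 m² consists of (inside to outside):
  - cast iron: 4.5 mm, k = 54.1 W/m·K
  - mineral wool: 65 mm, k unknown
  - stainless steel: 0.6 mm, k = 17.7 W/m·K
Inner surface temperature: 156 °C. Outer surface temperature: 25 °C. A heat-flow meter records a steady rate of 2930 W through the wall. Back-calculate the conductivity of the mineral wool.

Thermal resistances in series:
R_cast iron = L/(kA) = 0.0045/(54.1×38.3) = 2.172×10^-6 K/W
R_stainless steel = L/(kA) = 0.0006/(17.7×38.3) = 8.851×10^-7 K/W
Sum of known resistances R_other = 3.057×10^-6 K/W
Total R = ΔT/Q = 131/2930 = 0.04471 K/W
R_mineral wool = R_total − R_other = 0.04471 K/W
k = L/(R·A) = 0.065/(0.04471×38.3)

k ≈ 0.038 W/(m·K)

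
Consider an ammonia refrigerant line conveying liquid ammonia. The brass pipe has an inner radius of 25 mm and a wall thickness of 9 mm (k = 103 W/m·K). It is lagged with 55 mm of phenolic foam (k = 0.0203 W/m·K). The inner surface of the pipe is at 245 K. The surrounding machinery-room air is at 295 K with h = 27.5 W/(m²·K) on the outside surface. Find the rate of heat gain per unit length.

Treating each annulus and film as a series resistance:
R_brass pipe wall = ln(34/25)/(2π×103×1) = 4.751×10^-4 K/W
R_phenolic foam = ln(89/34)/(2π×0.0203×1) = 7.544 K/W
R_outer film = 1/(h_o·2πr_oL) = 1/(27.5×2π×0.089×1) = 0.06503 K/W
R_total = 7.61 K/W
Q = ΔT/R_total = 50/7.61

q′ ≈ 6.57 W/m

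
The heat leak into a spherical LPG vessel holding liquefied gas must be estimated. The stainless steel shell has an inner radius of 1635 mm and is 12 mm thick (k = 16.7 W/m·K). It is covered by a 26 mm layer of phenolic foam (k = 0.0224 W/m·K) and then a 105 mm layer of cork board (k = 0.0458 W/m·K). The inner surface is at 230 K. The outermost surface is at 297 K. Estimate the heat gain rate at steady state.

Q ≈ 706 W

Spherical conduction: R = (1/r_in − 1/r_out)/(4πk) per layer; series-sum.
R_stainless steel shell = (1/1.635 − 1/1.647)/(4π×16.7) = 2.123×10^-5 K/W
R_phenolic foam = (1/1.647 − 1/1.673)/(4π×0.0224) = 0.03352 K/W
R_cork board = (1/1.673 − 1/1.778)/(4π×0.0458) = 0.06133 K/W
R_total = 0.09487 K/W
Q = ΔT/R_total = 67/0.09487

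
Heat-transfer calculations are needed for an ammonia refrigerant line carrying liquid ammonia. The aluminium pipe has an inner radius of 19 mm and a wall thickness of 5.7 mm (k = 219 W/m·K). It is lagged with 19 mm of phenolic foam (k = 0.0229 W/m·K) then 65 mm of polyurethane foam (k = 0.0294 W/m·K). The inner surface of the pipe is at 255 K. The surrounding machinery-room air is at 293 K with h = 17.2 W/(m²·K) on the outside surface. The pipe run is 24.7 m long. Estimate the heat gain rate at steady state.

Per-layer cylindrical resistances, series-summed:
R_aluminium pipe wall = ln(24.7/19)/(2π×219×24.7) = 7.719×10^-6 K/W
R_phenolic foam = ln(43.7/24.7)/(2π×0.0229×24.7) = 0.1605 K/W
R_polyurethane foam = ln(108.7/43.7)/(2π×0.0294×24.7) = 0.1997 K/W
R_outer film = 1/(h_o·2πr_oL) = 1/(17.2×2π×0.1087×24.7) = 0.003446 K/W
R_total = 0.3637 K/W
Q = ΔT/R_total = 38/0.3637

Q ≈ 104 W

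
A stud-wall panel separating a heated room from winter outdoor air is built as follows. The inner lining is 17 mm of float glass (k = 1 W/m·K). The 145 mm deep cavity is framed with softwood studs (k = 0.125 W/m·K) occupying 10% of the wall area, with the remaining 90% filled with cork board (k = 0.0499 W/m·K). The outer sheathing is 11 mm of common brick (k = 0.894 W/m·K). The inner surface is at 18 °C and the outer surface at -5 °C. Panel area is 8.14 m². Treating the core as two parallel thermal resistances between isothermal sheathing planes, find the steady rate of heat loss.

Sheathing layers in series; stud and cavity paths in parallel between them.
R_inner = 0.017/(1×8.14) = 0.002088 K/W
R_stud  = 0.145/(0.125×0.1×8.14) = 1.425 K/W
R_cav   = 0.145/(0.0499×0.9×8.14) = 0.3966 K/W
1/R_core = 1/R_stud + 1/R_cav → R_core = 0.3103 K/W
R_outer = 0.011/(0.894×8.14) = 0.001512 K/W
R_total = 0.3139 K/W
Q = ΔT/R_total = 23/0.3139

Q ≈ 73.3 W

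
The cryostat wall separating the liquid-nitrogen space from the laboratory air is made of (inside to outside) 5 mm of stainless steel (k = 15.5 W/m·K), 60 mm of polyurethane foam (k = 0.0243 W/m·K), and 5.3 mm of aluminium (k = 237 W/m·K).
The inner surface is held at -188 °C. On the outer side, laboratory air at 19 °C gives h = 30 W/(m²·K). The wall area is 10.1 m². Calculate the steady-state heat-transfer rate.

Q ≈ 835 W

Model the wall as resistances in series:
R_stainless steel = L/(kA) = 0.005/(15.5×10.1) = 3.194×10^-5 K/W
R_polyurethane foam = L/(kA) = 0.06/(0.0243×10.1) = 0.2445 K/W
R_aluminium = L/(kA) = 0.0053/(237×10.1) = 2.214×10^-6 K/W
R_outer film = 1/(h_o·A) = 1/(30×10.1) = 0.0033 K/W
R_total = 0.2478 K/W
Q = ΔT / R_total = 207 / 0.2478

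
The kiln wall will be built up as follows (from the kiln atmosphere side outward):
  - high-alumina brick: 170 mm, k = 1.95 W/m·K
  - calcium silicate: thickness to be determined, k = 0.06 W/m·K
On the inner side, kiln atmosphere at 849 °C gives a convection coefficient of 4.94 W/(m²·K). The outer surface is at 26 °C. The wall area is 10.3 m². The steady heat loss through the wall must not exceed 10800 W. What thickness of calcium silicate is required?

L ≈ 29.7 mm

Treating each layer as a thermal resistance in series:
R_inner film = 1/(h_i·A) = 1/(4.94×10.3) = 0.01965 K/W
R_high-alumina brick = L/(kA) = 0.17/(1.95×10.3) = 0.008464 K/W
Sum of the known resistances R_other = 0.02812 K/W
Required total resistance R_tot = ΔT/Q_allow = 823/10800 = 0.0762 K/W
R_calcium silicate = R_tot − R_other = 0.04809 K/W
L = R·k·A = 0.04809×0.06×10.3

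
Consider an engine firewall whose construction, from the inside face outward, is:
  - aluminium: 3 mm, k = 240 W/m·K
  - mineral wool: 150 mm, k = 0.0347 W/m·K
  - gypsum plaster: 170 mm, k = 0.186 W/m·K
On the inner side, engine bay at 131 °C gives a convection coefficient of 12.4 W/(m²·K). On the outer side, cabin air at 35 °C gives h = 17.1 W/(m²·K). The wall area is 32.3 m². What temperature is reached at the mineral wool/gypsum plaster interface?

Series thermal resistances:
R_inner film = 1/(h_i·A) = 1/(12.4×32.3) = 0.002497 K/W
R_aluminium = L/(kA) = 0.003/(240×32.3) = 3.87×10^-7 K/W
R_mineral wool = L/(kA) = 0.15/(0.0347×32.3) = 0.1338 K/W
R_gypsum plaster = L/(kA) = 0.17/(0.186×32.3) = 0.0283 K/W
R_outer film = 1/(h_o·A) = 1/(17.1×32.3) = 0.001811 K/W
R_total = 0.1664 K/W;  Q = ΔT/R_total = 96/0.1664 = 576.8 W
T_interface = T_inner − Q·ΣR(inner→interface) = 131 − 577×0.1363

T ≈ 52.4 °C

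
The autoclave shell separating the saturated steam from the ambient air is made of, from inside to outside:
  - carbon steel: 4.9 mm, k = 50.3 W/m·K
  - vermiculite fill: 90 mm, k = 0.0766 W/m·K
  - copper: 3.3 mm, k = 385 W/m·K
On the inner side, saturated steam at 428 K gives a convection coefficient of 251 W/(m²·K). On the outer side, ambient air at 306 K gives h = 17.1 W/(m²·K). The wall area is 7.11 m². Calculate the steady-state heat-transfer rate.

Using the resistance-network approach (series):
R_inner film = 1/(h_i·A) = 1/(251×7.11) = 5.603×10^-4 K/W
R_carbon steel = L/(kA) = 0.0049/(50.3×7.11) = 1.37×10^-5 K/W
R_vermiculite fill = L/(kA) = 0.09/(0.0766×7.11) = 0.1653 K/W
R_copper = L/(kA) = 0.0033/(385×7.11) = 1.206×10^-6 K/W
R_outer film = 1/(h_o·A) = 1/(17.1×7.11) = 0.008225 K/W
R_total = 0.1741 K/W
Q = ΔT / R_total = 122 / 0.1741

Q ≈ 701 W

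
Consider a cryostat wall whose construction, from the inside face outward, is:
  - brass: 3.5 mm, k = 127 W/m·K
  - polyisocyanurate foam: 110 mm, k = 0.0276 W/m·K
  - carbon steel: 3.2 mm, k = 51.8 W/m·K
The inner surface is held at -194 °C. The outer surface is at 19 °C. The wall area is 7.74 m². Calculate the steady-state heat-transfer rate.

Model the wall as resistances in series:
R_brass = L/(kA) = 0.0035/(127×7.74) = 3.561×10^-6 K/W
R_polyisocyanurate foam = L/(kA) = 0.11/(0.0276×7.74) = 0.5149 K/W
R_carbon steel = L/(kA) = 0.0032/(51.8×7.74) = 7.981×10^-6 K/W
R_total = 0.5149 K/W
Q = ΔT / R_total = 213 / 0.5149

Q ≈ 414 W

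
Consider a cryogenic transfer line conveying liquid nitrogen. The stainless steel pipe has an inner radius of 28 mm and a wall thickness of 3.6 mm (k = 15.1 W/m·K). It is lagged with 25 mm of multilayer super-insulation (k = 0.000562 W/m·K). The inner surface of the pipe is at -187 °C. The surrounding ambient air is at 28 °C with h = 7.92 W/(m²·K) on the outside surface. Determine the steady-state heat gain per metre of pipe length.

q′ ≈ 1.3 W/m

Radial resistances (cylindrical: R_cond = ln(r_o/r_i)/(2πkL), R_conv = 1/(h·2πrL)):
R_stainless steel pipe wall = ln(31.6/28)/(2π×15.1×1) = 0.001275 K/W
R_multilayer super-insulation = ln(56.6/31.6)/(2π×0.000562×1) = 165.1 K/W
R_outer film = 1/(h_o·2πr_oL) = 1/(7.92×2π×0.0566×1) = 0.355 K/W
R_total = 165.4 K/W
Q = ΔT/R_total = 215/165.4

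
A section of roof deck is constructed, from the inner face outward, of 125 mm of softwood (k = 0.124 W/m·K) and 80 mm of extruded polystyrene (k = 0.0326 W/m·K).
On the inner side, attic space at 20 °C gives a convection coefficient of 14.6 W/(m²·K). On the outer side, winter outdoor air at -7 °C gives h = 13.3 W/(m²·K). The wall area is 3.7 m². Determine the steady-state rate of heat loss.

Q ≈ 27.7 W

Treating each layer as a thermal resistance in series:
R_inner film = 1/(h_i·A) = 1/(14.6×3.7) = 0.01851 K/W
R_softwood = L/(kA) = 0.125/(0.124×3.7) = 0.2724 K/W
R_extruded polystyrene = L/(kA) = 0.08/(0.0326×3.7) = 0.6632 K/W
R_outer film = 1/(h_o·A) = 1/(13.3×3.7) = 0.02032 K/W
R_total = 0.9745 K/W
Q = ΔT / R_total = 27 / 0.9745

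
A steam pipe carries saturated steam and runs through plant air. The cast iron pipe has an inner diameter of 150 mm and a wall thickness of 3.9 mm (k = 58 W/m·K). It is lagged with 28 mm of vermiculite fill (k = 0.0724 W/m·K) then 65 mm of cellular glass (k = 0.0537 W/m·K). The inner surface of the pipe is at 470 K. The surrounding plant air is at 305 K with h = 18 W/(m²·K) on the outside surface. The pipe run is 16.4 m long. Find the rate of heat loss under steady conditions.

Cylindrical conduction, so R = ln(r₂/r₁)/(2πkL) per layer, in series:
R_cast iron pipe wall = ln(78.9/75)/(2π×58×16.4) = 8.482×10^-6 K/W
R_vermiculite fill = ln(106.9/78.9)/(2π×0.0724×16.4) = 0.04071 K/W
R_cellular glass = ln(171.9/106.9)/(2π×0.0537×16.4) = 0.08584 K/W
R_outer film = 1/(h_o·2πr_oL) = 1/(18×2π×0.1719×16.4) = 0.003136 K/W
R_total = 0.1297 K/W
Q = ΔT/R_total = 165/0.1297

Q ≈ 1270 W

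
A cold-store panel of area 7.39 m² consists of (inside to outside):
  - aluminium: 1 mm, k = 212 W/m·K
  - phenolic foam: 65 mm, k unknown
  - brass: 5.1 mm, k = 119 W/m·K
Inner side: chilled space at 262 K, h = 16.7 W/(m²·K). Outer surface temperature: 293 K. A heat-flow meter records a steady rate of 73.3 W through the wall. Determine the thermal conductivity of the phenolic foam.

k ≈ 0.0212 W/(m·K)

Series thermal resistances:
R_inner film = 1/(h_i·A) = 1/(16.7×7.39) = 0.008103 K/W
R_aluminium = L/(kA) = 0.001/(212×7.39) = 6.383×10^-7 K/W
R_brass = L/(kA) = 0.0051/(119×7.39) = 5.799×10^-6 K/W
Sum of known resistances R_other = 0.008109 K/W
Total R = ΔT/Q = 31/73.3 = 0.4229 K/W
R_phenolic foam = R_total − R_other = 0.4148 K/W
k = L/(R·A) = 0.065/(0.4148×7.39)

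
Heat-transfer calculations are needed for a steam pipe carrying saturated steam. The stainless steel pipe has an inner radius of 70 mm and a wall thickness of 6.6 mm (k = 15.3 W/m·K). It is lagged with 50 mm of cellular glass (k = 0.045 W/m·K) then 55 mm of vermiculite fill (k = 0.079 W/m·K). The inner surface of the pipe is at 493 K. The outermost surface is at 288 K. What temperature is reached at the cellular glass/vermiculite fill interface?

T ≈ 347 K

For a radial system each layer contributes R = ln(r_out/r_in)/(2πkL); films add R = 1/(hA).
R_stainless steel pipe wall = ln(76.6/70)/(2π×15.3×1) = 9.373×10^-4 K/W
R_cellular glass = ln(126.6/76.6)/(2π×0.045×1) = 1.777 K/W
R_vermiculite fill = ln(181.6/126.6)/(2π×0.079×1) = 0.7268 K/W
R_total = 2.505 K/W
Q = ΔT/R_total = 205/2.505
Q = 81.8 W/m
T_interface = T_inner − Q·ΣR(inner→interface) = 493 − 81.8×1.778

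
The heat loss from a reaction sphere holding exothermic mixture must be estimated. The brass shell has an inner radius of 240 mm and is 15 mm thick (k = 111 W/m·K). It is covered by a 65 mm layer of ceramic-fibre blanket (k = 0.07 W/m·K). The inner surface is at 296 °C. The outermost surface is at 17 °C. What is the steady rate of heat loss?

Q ≈ 308 W

Radial (spherical) resistances in series:
R_brass shell = (1/0.24 − 1/0.255)/(4π×111) = 1.757×10^-4 K/W
R_ceramic-fibre blanket = (1/0.255 − 1/0.32)/(4π×0.07) = 0.9056 K/W
R_total = 0.9057 K/W
Q = ΔT/R_total = 279/0.9057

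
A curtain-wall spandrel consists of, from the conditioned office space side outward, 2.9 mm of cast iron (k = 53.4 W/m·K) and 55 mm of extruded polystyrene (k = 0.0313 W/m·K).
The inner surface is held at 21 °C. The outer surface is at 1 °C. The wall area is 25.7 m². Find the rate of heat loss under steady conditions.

Q ≈ 293 W

Model the wall as resistances in series:
R_cast iron = L/(kA) = 0.0029/(53.4×25.7) = 2.113×10^-6 K/W
R_extruded polystyrene = L/(kA) = 0.055/(0.0313×25.7) = 0.06837 K/W
R_total = 0.06838 K/W
Q = ΔT / R_total = 20 / 0.06838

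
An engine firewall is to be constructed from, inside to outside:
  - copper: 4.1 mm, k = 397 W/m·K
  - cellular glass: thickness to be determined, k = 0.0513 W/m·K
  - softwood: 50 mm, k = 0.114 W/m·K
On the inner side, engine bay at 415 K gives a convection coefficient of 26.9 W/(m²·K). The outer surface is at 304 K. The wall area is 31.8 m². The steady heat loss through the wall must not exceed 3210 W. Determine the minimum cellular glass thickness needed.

L ≈ 32 mm

Series thermal resistances:
R_inner film = 1/(h_i·A) = 1/(26.9×31.8) = 0.001169 K/W
R_copper = L/(kA) = 0.0041/(397×31.8) = 3.248×10^-7 K/W
R_softwood = L/(kA) = 0.05/(0.114×31.8) = 0.01379 K/W
Sum of the known resistances R_other = 0.01496 K/W
Required total resistance R_tot = ΔT/Q_allow = 111/3210 = 0.03458 K/W
R_cellular glass = R_tot − R_other = 0.01962 K/W
L = R·k·A = 0.01962×0.0513×31.8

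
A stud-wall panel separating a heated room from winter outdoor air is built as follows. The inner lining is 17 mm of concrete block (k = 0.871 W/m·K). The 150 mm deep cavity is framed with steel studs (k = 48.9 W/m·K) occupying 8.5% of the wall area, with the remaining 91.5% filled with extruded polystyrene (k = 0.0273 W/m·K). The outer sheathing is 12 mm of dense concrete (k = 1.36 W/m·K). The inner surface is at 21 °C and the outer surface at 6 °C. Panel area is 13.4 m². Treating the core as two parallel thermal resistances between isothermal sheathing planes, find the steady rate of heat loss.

Sheathing layers in series; stud and cavity paths in parallel between them.
R_inner = 0.017/(0.871×13.4) = 0.001457 K/W
R_stud  = 0.15/(48.9×0.085×13.4) = 0.002693 K/W
R_cav   = 0.15/(0.0273×0.915×13.4) = 0.4481 K/W
1/R_core = 1/R_stud + 1/R_cav → R_core = 0.002677 K/W
R_outer = 0.012/(1.36×13.4) = 6.585×10^-4 K/W
R_total = 0.004792 K/W
Q = ΔT/R_total = 15/0.004792

Q ≈ 3130 W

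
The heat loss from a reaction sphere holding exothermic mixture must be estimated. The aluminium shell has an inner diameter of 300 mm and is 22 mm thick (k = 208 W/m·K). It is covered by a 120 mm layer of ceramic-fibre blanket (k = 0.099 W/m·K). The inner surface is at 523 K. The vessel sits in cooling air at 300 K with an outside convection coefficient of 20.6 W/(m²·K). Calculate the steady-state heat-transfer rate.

Q ≈ 113 W

Spherical conduction: R = (1/r_in − 1/r_out)/(4πk) per layer; series-sum.
R_aluminium shell = (1/0.15 − 1/0.172)/(4π×208) = 3.262×10^-4 K/W
R_ceramic-fibre blanket = (1/0.172 − 1/0.292)/(4π×0.099) = 1.921 K/W
R_outer film = 1/(h·4πr_o²) = 1/(20.6×4π×0.292²) = 0.04531 K/W
R_total = 1.966 K/W
Q = ΔT/R_total = 223/1.966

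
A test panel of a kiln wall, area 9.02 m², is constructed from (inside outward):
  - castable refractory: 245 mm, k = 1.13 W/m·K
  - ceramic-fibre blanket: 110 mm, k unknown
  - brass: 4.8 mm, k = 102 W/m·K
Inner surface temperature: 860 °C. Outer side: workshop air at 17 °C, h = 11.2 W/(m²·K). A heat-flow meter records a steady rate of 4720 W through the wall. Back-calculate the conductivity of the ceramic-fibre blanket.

k ≈ 0.0843 W/(m·K)

Using the resistance-network approach (series):
R_castable refractory = L/(kA) = 0.245/(1.13×9.02) = 0.02404 K/W
R_brass = L/(kA) = 0.0048/(102×9.02) = 5.217×10^-6 K/W
R_outer film = 1/(h_o·A) = 1/(11.2×9.02) = 0.009899 K/W
Sum of known resistances R_other = 0.03394 K/W
Total R = ΔT/Q = 843/4720 = 0.1786 K/W
R_ceramic-fibre blanket = R_total − R_other = 0.1447 K/W
k = L/(R·A) = 0.11/(0.1447×9.02)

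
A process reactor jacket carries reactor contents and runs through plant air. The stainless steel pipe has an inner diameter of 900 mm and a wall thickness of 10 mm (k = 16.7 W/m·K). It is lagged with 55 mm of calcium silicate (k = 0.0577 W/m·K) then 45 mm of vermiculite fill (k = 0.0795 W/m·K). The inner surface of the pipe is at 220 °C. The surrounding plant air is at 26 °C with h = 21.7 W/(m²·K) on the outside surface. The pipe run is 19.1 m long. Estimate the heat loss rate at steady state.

Cylindrical conduction, so R = ln(r₂/r₁)/(2πkL) per layer, in series:
R_stainless steel pipe wall = ln(460/450)/(2π×16.7×19.1) = 1.097×10^-5 K/W
R_calcium silicate = ln(515/460)/(2π×0.0577×19.1) = 0.01631 K/W
R_vermiculite fill = ln(560/515)/(2π×0.0795×19.1) = 0.00878 K/W
R_outer film = 1/(h_o·2πr_oL) = 1/(21.7×2π×0.56×19.1) = 6.857×10^-4 K/W
R_total = 0.02579 K/W
Q = ΔT/R_total = 194/0.02579

Q ≈ 7520 W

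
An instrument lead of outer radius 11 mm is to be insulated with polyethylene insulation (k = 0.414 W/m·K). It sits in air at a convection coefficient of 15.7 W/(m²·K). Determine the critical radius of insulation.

For a cylinder r_cr = k/h = 0.414/15.7
r_cr = 26.4 mm; since the bare radius (11 mm) is below r_cr, adding a thin layer of insulation will *increase* heat loss.

r_cr ≈ 26.4 mm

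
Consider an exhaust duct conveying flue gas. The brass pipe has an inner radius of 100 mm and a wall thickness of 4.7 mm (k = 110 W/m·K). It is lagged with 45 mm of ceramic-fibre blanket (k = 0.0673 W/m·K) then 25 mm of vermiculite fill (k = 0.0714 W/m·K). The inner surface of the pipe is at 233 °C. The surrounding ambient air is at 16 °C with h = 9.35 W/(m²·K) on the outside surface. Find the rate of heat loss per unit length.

q′ ≈ 169 W/m

Radial resistances (cylindrical: R_cond = ln(r_o/r_i)/(2πkL), R_conv = 1/(h·2πrL)):
R_brass pipe wall = ln(104.7/100)/(2π×110×1) = 6.645×10^-5 K/W
R_ceramic-fibre blanket = ln(149.7/104.7)/(2π×0.0673×1) = 0.8455 K/W
R_vermiculite fill = ln(174.7/149.7)/(2π×0.0714×1) = 0.3442 K/W
R_outer film = 1/(h_o·2πr_oL) = 1/(9.35×2π×0.1747×1) = 0.09744 K/W
R_total = 1.287 K/W
Q = ΔT/R_total = 217/1.287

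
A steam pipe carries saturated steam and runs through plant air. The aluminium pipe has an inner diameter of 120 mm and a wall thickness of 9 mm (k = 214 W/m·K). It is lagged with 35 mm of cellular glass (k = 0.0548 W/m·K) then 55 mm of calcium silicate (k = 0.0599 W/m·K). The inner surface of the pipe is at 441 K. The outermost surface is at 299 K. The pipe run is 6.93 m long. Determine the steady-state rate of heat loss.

Radial resistances (cylindrical: R_cond = ln(r_o/r_i)/(2πkL), R_conv = 1/(h·2πrL)):
R_aluminium pipe wall = ln(69/60)/(2π×214×6.93) = 1.5×10^-5 K/W
R_cellular glass = ln(104/69)/(2π×0.0548×6.93) = 0.1719 K/W
R_calcium silicate = ln(159/104)/(2π×0.0599×6.93) = 0.1628 K/W
R_total = 0.3347 K/W
Q = ΔT/R_total = 142/0.3347

Q ≈ 424 W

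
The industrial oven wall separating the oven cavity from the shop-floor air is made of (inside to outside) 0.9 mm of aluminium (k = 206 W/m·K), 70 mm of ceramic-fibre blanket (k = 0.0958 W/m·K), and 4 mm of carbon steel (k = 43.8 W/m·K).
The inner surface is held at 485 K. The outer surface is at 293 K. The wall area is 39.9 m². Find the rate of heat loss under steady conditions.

Using the resistance-network approach (series):
R_aluminium = L/(kA) = 0.0009/(206×39.9) = 1.095×10^-7 K/W
R_ceramic-fibre blanket = L/(kA) = 0.07/(0.0958×39.9) = 0.01831 K/W
R_carbon steel = L/(kA) = 0.004/(43.8×39.9) = 2.289×10^-6 K/W
R_total = 0.01832 K/W
Q = ΔT / R_total = 192 / 0.01832

Q ≈ 10500 W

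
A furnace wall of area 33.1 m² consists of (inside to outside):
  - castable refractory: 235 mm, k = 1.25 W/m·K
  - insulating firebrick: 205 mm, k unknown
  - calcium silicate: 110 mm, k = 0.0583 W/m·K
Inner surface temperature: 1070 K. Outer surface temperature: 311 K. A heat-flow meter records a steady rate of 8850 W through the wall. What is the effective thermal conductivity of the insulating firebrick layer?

k ≈ 0.268 W/(m·K)

Using the resistance-network approach (series):
R_castable refractory = L/(kA) = 0.235/(1.25×33.1) = 0.00568 K/W
R_calcium silicate = L/(kA) = 0.11/(0.0583×33.1) = 0.057 K/W
Sum of known resistances R_other = 0.06268 K/W
Total R = ΔT/Q = 759/8850 = 0.08576 K/W
R_insulating firebrick = R_total − R_other = 0.02308 K/W
k = L/(R·A) = 0.205/(0.02308×33.1)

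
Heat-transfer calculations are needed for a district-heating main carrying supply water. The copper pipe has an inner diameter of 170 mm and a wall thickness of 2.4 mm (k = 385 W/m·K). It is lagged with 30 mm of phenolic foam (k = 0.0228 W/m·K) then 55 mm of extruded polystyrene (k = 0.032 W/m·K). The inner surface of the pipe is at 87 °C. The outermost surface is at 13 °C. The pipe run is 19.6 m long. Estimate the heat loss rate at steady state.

Radial resistances (cylindrical: R_cond = ln(r_o/r_i)/(2πkL), R_conv = 1/(h·2πrL)):
R_copper pipe wall = ln(87.4/85)/(2π×385×19.6) = 5.873×10^-7 K/W
R_phenolic foam = ln(117.4/87.4)/(2π×0.0228×19.6) = 0.1051 K/W
R_extruded polystyrene = ln(172.4/117.4)/(2π×0.032×19.6) = 0.0975 K/W
R_total = 0.2026 K/W
Q = ΔT/R_total = 74/0.2026

Q ≈ 365 W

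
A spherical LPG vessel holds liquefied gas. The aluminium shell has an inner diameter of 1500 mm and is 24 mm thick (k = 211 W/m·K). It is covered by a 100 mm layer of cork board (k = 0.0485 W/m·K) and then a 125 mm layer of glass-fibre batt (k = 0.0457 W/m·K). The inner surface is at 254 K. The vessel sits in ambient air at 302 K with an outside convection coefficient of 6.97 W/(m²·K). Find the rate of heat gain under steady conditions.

For a spherical shell R = (1/r₁ − 1/r₂)/(4πk); film R = 1/(h·4πr²). In series:
R_aluminium shell = (1/0.75 − 1/0.774)/(4π×211) = 1.559×10^-5 K/W
R_cork board = (1/0.774 − 1/0.874)/(4π×0.0485) = 0.2425 K/W
R_glass-fibre batt = (1/0.874 − 1/0.999)/(4π×0.0457) = 0.2493 K/W
R_outer film = 1/(h·4πr_o²) = 1/(6.97×4π×0.999²) = 0.01144 K/W
R_total = 0.5033 K/W
Q = ΔT/R_total = 48/0.5033

Q ≈ 95.4 W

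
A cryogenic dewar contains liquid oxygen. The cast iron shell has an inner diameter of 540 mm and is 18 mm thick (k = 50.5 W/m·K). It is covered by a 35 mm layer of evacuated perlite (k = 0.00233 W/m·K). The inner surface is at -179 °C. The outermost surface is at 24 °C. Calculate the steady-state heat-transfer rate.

Q ≈ 15.8 W

Radial (spherical) resistances in series:
R_cast iron shell = (1/0.27 − 1/0.288)/(4π×50.5) = 3.648×10^-4 K/W
R_evacuated perlite = (1/0.288 − 1/0.323)/(4π×0.00233) = 12.85 K/W
R_total = 12.85 K/W
Q = ΔT/R_total = 203/12.85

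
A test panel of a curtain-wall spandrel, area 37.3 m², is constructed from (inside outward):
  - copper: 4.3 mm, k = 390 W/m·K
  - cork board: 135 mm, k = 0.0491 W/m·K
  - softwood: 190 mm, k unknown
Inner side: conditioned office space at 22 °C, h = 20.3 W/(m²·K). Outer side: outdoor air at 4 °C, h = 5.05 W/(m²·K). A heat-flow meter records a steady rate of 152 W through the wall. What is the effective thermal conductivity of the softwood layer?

k ≈ 0.134 W/(m·K)

Model the wall as resistances in series:
R_inner film = 1/(h_i·A) = 1/(20.3×37.3) = 0.001321 K/W
R_copper = L/(kA) = 0.0043/(390×37.3) = 2.956×10^-7 K/W
R_cork board = L/(kA) = 0.135/(0.0491×37.3) = 0.07371 K/W
R_outer film = 1/(h_o·A) = 1/(5.05×37.3) = 0.005309 K/W
Sum of known resistances R_other = 0.08034 K/W
Total R = ΔT/Q = 18/152 = 0.1184 K/W
R_softwood = R_total − R_other = 0.03808 K/W
k = L/(R·A) = 0.19/(0.03808×37.3)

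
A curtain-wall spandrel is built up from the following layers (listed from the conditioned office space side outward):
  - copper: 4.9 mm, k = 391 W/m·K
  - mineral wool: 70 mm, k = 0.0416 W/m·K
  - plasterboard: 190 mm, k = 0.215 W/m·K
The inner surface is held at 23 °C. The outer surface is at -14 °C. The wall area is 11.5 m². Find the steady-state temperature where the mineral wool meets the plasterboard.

T ≈ -1.26 °C

Model the wall as resistances in series:
R_copper = L/(kA) = 0.0049/(391×11.5) = 1.09×10^-6 K/W
R_mineral wool = L/(kA) = 0.07/(0.0416×11.5) = 0.1463 K/W
R_plasterboard = L/(kA) = 0.19/(0.215×11.5) = 0.07685 K/W
R_total = 0.2232 K/W;  Q = ΔT/R_total = 37/0.2232 = 165.8 W
T_interface = T_inner − Q·ΣR(inner→interface) = 23 − 166×0.1463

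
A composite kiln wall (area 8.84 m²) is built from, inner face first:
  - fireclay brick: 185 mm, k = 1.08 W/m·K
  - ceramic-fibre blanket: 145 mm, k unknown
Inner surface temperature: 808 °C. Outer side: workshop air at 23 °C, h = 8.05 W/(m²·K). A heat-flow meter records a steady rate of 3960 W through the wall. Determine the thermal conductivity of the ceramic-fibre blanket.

Using the resistance-network approach (series):
R_fireclay brick = L/(kA) = 0.185/(1.08×8.84) = 0.01938 K/W
R_outer film = 1/(h_o·A) = 1/(8.05×8.84) = 0.01405 K/W
Sum of known resistances R_other = 0.03343 K/W
Total R = ΔT/Q = 785/3960 = 0.1982 K/W
R_ceramic-fibre blanket = R_total − R_other = 0.1648 K/W
k = L/(R·A) = 0.145/(0.1648×8.84)

k ≈ 0.0995 W/(m·K)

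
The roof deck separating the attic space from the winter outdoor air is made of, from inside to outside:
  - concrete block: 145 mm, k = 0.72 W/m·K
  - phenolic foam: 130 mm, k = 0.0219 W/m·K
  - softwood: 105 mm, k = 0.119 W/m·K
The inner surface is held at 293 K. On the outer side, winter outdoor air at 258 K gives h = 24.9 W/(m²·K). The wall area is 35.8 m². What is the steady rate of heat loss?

Using the resistance-network approach (series):
R_concrete block = L/(kA) = 0.145/(0.72×35.8) = 0.005625 K/W
R_phenolic foam = L/(kA) = 0.13/(0.0219×35.8) = 0.1658 K/W
R_softwood = L/(kA) = 0.105/(0.119×35.8) = 0.02465 K/W
R_outer film = 1/(h_o·A) = 1/(24.9×35.8) = 0.001122 K/W
R_total = 0.1972 K/W
Q = ΔT / R_total = 35 / 0.1972

Q ≈ 177 W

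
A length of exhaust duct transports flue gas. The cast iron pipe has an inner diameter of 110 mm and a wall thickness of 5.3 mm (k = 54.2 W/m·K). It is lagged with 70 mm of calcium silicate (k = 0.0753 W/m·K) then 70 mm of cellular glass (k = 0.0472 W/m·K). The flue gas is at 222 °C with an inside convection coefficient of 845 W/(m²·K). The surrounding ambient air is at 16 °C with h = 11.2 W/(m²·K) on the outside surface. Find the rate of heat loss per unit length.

For a radial system each layer contributes R = ln(r_out/r_in)/(2πkL); films add R = 1/(hA).
R_inner film = 1/(h_i·2πr₁L) = 1/(845×2π×0.055×1) = 0.003425 K/W
R_cast iron pipe wall = ln(60.3/55)/(2π×54.2×1) = 2.701×10^-4 K/W
R_calcium silicate = ln(130.3/60.3)/(2π×0.0753×1) = 1.629 K/W
R_cellular glass = ln(200.3/130.3)/(2π×0.0472×1) = 1.45 K/W
R_outer film = 1/(h_o·2πr_oL) = 1/(11.2×2π×0.2003×1) = 0.07094 K/W
R_total = 3.153 K/W
Q = ΔT/R_total = 206/3.153

q′ ≈ 65.3 W/m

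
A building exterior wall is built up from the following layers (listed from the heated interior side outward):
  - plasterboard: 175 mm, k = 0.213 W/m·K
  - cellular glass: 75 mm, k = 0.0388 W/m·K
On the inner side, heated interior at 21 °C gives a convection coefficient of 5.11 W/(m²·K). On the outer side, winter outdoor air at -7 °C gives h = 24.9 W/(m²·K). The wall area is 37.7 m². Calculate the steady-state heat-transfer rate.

Q ≈ 353 W

Treating each layer as a thermal resistance in series:
R_inner film = 1/(h_i·A) = 1/(5.11×37.7) = 0.005191 K/W
R_plasterboard = L/(kA) = 0.175/(0.213×37.7) = 0.02179 K/W
R_cellular glass = L/(kA) = 0.075/(0.0388×37.7) = 0.05127 K/W
R_outer film = 1/(h_o·A) = 1/(24.9×37.7) = 0.001065 K/W
R_total = 0.07932 K/W
Q = ΔT / R_total = 28 / 0.07932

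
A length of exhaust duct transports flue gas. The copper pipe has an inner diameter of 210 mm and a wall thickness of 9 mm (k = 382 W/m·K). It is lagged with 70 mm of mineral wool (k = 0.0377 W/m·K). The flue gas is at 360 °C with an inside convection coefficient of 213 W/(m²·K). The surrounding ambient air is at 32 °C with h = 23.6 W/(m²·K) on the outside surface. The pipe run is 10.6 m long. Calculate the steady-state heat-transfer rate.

Q ≈ 1680 W

Cylindrical conduction, so R = ln(r₂/r₁)/(2πkL) per layer, in series:
R_inner film = 1/(h_i·2πr₁L) = 1/(213×2π×0.105×10.6) = 6.713×10^-4 K/W
R_copper pipe wall = ln(114/105)/(2π×382×10.6) = 3.232×10^-6 K/W
R_mineral wool = ln(184/114)/(2π×0.0377×10.6) = 0.1907 K/W
R_outer film = 1/(h_o·2πr_oL) = 1/(23.6×2π×0.184×10.6) = 0.003458 K/W
R_total = 0.1948 K/W
Q = ΔT/R_total = 328/0.1948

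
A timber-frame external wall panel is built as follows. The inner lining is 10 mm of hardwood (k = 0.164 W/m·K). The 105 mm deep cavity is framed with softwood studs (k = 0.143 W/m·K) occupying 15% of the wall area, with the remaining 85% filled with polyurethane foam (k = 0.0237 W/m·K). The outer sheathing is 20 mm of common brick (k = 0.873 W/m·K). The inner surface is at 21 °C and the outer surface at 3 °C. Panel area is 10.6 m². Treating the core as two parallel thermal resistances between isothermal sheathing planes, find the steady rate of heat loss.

Q ≈ 73.2 W

Sheathing layers in series; stud and cavity paths in parallel between them.
R_inner = 0.01/(0.164×10.6) = 0.005752 K/W
R_stud  = 0.105/(0.143×0.15×10.6) = 0.4618 K/W
R_cav   = 0.105/(0.0237×0.85×10.6) = 0.4917 K/W
1/R_core = 1/R_stud + 1/R_cav → R_core = 0.2381 K/W
R_outer = 0.02/(0.873×10.6) = 0.002161 K/W
R_total = 0.2461 K/W
Q = ΔT/R_total = 18/0.2461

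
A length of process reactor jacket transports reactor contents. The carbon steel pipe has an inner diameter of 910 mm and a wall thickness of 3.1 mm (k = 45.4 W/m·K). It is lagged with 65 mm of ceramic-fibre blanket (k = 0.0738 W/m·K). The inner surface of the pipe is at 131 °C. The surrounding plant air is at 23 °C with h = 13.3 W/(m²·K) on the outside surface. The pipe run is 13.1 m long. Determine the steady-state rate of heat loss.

For a radial system each layer contributes R = ln(r_out/r_in)/(2πkL); films add R = 1/(hA).
R_carbon steel pipe wall = ln(458.1/455)/(2π×45.4×13.1) = 1.817×10^-6 K/W
R_ceramic-fibre blanket = ln(523.1/458.1)/(2π×0.0738×13.1) = 0.02184 K/W
R_outer film = 1/(h_o·2πr_oL) = 1/(13.3×2π×0.5231×13.1) = 0.001746 K/W
R_total = 0.02359 K/W
Q = ΔT/R_total = 108/0.02359

Q ≈ 4580 W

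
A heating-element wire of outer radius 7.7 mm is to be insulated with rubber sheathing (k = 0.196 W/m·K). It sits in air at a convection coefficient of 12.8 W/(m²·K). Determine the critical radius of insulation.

r_cr ≈ 15.3 mm

For a cylinder r_cr = k/h = 0.196/12.8
r_cr = 15.3 mm; since the bare radius (7.7 mm) is below r_cr, adding a thin layer of insulation will *increase* heat loss.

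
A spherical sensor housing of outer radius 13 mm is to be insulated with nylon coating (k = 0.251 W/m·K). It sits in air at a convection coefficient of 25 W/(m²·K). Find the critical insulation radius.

r_cr ≈ 20.1 mm

For a sphere r_cr = 2k/h = 2×0.251/25
r_cr = 20.1 mm; since the bare radius (13 mm) is below r_cr, adding a thin layer of insulation will *increase* heat loss.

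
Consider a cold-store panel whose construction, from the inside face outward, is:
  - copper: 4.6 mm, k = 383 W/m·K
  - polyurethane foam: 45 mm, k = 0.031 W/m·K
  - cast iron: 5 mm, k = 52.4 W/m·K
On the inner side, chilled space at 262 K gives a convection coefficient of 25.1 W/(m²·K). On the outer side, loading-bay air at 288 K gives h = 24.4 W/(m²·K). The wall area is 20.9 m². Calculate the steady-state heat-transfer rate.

Q ≈ 355 W

Model the wall as resistances in series:
R_inner film = 1/(h_i·A) = 1/(25.1×20.9) = 0.001906 K/W
R_copper = L/(kA) = 0.0046/(383×20.9) = 5.747×10^-7 K/W
R_polyurethane foam = L/(kA) = 0.045/(0.031×20.9) = 0.06946 K/W
R_cast iron = L/(kA) = 0.005/(52.4×20.9) = 4.566×10^-6 K/W
R_outer film = 1/(h_o·A) = 1/(24.4×20.9) = 0.001961 K/W
R_total = 0.07333 K/W
Q = ΔT / R_total = 26 / 0.07333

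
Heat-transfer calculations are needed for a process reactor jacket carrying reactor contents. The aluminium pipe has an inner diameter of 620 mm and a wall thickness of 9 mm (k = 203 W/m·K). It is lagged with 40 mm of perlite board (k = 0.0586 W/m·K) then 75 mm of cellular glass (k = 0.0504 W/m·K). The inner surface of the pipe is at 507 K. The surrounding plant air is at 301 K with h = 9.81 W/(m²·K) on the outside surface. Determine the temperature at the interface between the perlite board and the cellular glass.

T ≈ 438 K

Per-layer cylindrical resistances, series-summed:
R_aluminium pipe wall = ln(319/310)/(2π×203×1) = 2.244×10^-5 K/W
R_perlite board = ln(359/319)/(2π×0.0586×1) = 0.3208 K/W
R_cellular glass = ln(434/359)/(2π×0.0504×1) = 0.5991 K/W
R_outer film = 1/(h_o·2πr_oL) = 1/(9.81×2π×0.434×1) = 0.03738 K/W
R_total = 0.9574 K/W
Q = ΔT/R_total = 206/0.9574
Q = 215 W/m
T_interface = T_inner − Q·ΣR(inner→interface) = 507 − 215×0.3209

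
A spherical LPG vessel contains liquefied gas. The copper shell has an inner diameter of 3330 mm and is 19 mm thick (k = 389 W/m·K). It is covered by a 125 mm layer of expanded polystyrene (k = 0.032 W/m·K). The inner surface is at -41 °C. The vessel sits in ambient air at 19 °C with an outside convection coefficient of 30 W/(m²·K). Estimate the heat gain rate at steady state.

Q ≈ 583 W

Spherical conduction: R = (1/r_in − 1/r_out)/(4πk) per layer; series-sum.
R_copper shell = (1/1.665 − 1/1.684)/(4π×389) = 1.386×10^-6 K/W
R_expanded polystyrene = (1/1.684 − 1/1.809)/(4π×0.032) = 0.102 K/W
R_outer film = 1/(h·4πr_o²) = 1/(30×4π×1.809²) = 8.106×10^-4 K/W
R_total = 0.1029 K/W
Q = ΔT/R_total = 60/0.1029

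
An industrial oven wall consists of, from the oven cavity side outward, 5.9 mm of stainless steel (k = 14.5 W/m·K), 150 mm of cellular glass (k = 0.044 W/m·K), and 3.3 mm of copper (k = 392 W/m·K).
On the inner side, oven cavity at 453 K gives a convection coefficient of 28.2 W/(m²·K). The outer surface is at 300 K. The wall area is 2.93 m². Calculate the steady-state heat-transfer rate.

Thermal resistances in series:
R_inner film = 1/(h_i·A) = 1/(28.2×2.93) = 0.0121 K/W
R_stainless steel = L/(kA) = 0.0059/(14.5×2.93) = 1.389×10^-4 K/W
R_cellular glass = L/(kA) = 0.15/(0.044×2.93) = 1.164 K/W
R_copper = L/(kA) = 0.0033/(392×2.93) = 2.873×10^-6 K/W
R_total = 1.176 K/W
Q = ΔT / R_total = 153 / 1.176

Q ≈ 130 W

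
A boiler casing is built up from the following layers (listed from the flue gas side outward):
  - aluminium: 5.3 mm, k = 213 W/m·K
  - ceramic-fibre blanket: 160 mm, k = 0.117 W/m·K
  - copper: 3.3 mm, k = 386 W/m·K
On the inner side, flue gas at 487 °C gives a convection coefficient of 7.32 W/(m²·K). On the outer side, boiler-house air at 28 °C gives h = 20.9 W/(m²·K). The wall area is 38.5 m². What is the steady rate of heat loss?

Thermal resistances in series:
R_inner film = 1/(h_i·A) = 1/(7.32×38.5) = 0.003548 K/W
R_aluminium = L/(kA) = 0.0053/(213×38.5) = 6.463×10^-7 K/W
R_ceramic-fibre blanket = L/(kA) = 0.16/(0.117×38.5) = 0.03552 K/W
R_copper = L/(kA) = 0.0033/(386×38.5) = 2.221×10^-7 K/W
R_outer film = 1/(h_o·A) = 1/(20.9×38.5) = 0.001243 K/W
R_total = 0.04031 K/W
Q = ΔT / R_total = 459 / 0.04031

Q ≈ 11400 W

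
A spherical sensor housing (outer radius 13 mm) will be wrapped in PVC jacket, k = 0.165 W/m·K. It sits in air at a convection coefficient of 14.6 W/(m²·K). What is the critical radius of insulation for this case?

r_cr ≈ 22.6 mm

For a sphere r_cr = 2k/h = 2×0.165/14.6
r_cr = 22.6 mm; since the bare radius (13 mm) is below r_cr, adding a thin layer of insulation will *increase* heat loss.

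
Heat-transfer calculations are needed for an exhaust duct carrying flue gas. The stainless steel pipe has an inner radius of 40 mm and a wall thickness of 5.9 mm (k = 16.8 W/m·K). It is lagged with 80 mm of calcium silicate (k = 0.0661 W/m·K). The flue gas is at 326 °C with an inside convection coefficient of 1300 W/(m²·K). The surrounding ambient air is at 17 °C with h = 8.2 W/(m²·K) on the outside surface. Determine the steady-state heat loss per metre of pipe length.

q′ ≈ 119 W/m

Cylindrical conduction, so R = ln(r₂/r₁)/(2πkL) per layer, in series:
R_inner film = 1/(h_i·2πr₁L) = 1/(1300×2π×0.04×1) = 0.003061 K/W
R_stainless steel pipe wall = ln(45.9/40)/(2π×16.8×1) = 0.001303 K/W
R_calcium silicate = ln(125.9/45.9)/(2π×0.0661×1) = 2.43 K/W
R_outer film = 1/(h_o·2πr_oL) = 1/(8.2×2π×0.1259×1) = 0.1542 K/W
R_total = 2.588 K/W
Q = ΔT/R_total = 309/2.588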